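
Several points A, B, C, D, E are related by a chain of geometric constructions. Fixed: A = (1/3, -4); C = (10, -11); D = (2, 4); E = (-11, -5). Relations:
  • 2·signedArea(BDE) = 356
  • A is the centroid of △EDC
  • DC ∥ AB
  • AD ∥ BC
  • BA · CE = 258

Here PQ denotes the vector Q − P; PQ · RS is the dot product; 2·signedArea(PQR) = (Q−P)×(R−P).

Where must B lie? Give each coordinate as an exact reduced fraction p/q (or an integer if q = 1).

B = (25/3, -19)

1. B_x = 25/3  [AD ∥ BC ∩ DC ∥ AB]
2. B_y = -19  [AD ∥ BC ∩ DC ∥ AB]
   → B = (25/3, -19)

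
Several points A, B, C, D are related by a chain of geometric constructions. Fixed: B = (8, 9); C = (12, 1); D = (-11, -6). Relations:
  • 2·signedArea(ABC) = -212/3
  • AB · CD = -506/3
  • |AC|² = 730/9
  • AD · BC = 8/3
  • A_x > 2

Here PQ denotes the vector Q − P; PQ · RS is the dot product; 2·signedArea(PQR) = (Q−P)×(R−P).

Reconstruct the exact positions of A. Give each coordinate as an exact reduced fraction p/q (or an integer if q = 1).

1. A_x = 3  [AD · BC = 8/3 ∩ AB · CD = -506/3]
2. A_y = 4/3  [AD · BC = 8/3 ∩ AB · CD = -506/3]
   → A = (3, 4/3)

A = (3, 4/3)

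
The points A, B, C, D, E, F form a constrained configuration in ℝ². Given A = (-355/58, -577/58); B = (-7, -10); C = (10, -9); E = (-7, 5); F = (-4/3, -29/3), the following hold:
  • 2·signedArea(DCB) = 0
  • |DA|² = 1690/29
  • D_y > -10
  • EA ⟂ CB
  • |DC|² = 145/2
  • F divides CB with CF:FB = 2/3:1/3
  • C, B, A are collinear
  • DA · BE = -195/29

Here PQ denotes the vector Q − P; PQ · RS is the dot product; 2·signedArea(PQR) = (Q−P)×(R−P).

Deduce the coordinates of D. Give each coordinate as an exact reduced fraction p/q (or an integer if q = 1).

1. D_x = 3/2  [2·signedArea(DCB) = 0 ∩ DA · BE = -195/29]
2. D_y = -19/2  [2·signedArea(DCB) = 0 ∩ DA · BE = -195/29]
   → D = (3/2, -19/2)

D = (3/2, -19/2)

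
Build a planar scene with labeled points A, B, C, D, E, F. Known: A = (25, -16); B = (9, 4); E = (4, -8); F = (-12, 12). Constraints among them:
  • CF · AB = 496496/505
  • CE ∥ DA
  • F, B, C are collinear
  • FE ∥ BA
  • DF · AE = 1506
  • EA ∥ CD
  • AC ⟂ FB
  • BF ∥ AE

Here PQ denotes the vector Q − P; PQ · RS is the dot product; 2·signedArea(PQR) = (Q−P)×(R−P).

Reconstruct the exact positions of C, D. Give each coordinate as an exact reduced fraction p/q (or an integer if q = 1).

1. C_x = 14961/505  [F, B, C are collinear ∩ AC ⟂ FB]
2. C_y = -1948/505  [F, B, C are collinear ∩ AC ⟂ FB]
   → C = (14961/505, -1948/505)
3. D_x = 25566/505  [CE ∥ DA ∩ EA ∥ CD]
4. D_y = -5988/505  [CE ∥ DA ∩ EA ∥ CD]
   → D = (25566/505, -5988/505)

C = (14961/505, -1948/505)
D = (25566/505, -5988/505)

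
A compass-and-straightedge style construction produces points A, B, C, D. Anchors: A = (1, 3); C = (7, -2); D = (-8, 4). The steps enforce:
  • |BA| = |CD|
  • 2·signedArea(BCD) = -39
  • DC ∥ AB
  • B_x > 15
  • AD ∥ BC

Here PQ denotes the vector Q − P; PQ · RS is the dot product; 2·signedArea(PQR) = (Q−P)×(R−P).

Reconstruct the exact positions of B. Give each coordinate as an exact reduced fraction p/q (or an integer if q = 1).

1. B_x = 16  [AD ∥ BC ∩ DC ∥ AB]
2. B_y = -3  [AD ∥ BC ∩ DC ∥ AB]
   → B = (16, -3)

B = (16, -3)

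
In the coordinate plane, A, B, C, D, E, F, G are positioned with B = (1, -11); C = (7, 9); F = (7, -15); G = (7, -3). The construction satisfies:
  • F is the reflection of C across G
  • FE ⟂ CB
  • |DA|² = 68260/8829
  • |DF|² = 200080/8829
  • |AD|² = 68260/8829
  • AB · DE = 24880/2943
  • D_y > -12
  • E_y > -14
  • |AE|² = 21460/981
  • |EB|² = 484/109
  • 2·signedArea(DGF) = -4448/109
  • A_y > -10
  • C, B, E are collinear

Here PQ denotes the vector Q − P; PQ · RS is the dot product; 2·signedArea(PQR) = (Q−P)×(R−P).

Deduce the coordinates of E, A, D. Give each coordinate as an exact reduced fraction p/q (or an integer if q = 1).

A = (305/109, -2945/327)
D = (1177/327, -11447/981)
E = (43/109, -1419/109)

1. E_x = 43/109  [C, B, E are collinear ∩ FE ⟂ CB]
2. E_y = -1419/109  [C, B, E are collinear ∩ FE ⟂ CB]
   → E = (43/109, -1419/109)
3. D_x = 1177/327  [2·signedArea(DGF) = -4448/109]
4. D_y = -11447/981  [|DF|² = 200080/8829]
   → D = (1177/327, -11447/981)
5. A_x = 305/109  [line 1048/327·x + 1324/981·y + 9380/2943 = 0 ∩ |AD|² = 68260/8829]
6. A_y = -2945/327  [line 1048/327·x + 1324/981·y + 9380/2943 = 0 ∩ |AD|² = 68260/8829]
   → A = (305/109, -2945/327)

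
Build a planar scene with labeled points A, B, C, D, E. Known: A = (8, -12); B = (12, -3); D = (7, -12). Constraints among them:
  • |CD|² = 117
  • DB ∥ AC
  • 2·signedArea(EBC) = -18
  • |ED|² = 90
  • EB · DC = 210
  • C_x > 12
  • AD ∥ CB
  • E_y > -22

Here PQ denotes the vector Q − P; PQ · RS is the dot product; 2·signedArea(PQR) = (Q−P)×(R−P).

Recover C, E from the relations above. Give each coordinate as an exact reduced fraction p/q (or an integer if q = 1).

C = (13, -3)
E = (4, -21)

1. C_x = 13  [AD ∥ CB ∩ DB ∥ AC]
2. C_y = -3  [AD ∥ CB ∩ DB ∥ AC]
   → C = (13, -3)
3. E_x = 4  [EB · DC = 210 ∩ 2·signedArea(EBC) = -18]
4. E_y = -21  [EB · DC = 210 ∩ 2·signedArea(EBC) = -18]
   → E = (4, -21)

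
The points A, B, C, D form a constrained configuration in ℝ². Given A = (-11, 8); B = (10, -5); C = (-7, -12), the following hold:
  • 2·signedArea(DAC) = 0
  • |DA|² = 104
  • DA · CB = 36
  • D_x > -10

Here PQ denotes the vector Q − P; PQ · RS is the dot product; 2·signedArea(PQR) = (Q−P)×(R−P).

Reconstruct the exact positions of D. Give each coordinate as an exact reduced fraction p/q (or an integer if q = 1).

1. D_x = -9  [2·signedArea(DAC) = 0 ∩ DA · CB = 36]
2. D_y = -2  [2·signedArea(DAC) = 0 ∩ DA · CB = 36]
   → D = (-9, -2)

D = (-9, -2)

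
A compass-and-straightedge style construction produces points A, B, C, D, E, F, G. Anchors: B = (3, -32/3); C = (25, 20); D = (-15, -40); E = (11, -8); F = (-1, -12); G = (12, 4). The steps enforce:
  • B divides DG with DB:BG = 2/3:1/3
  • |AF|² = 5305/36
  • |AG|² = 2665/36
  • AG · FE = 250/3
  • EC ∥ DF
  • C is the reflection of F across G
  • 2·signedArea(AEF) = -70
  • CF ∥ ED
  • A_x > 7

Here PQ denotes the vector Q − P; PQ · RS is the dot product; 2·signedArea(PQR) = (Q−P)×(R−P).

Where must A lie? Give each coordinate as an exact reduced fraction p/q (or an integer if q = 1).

A = (15/2, -10/3)

1. A_x = 15/2  [2·signedArea(AEF) = -70 ∩ AG · FE = 250/3]
2. A_y = -10/3  [2·signedArea(AEF) = -70 ∩ AG · FE = 250/3]
   → A = (15/2, -10/3)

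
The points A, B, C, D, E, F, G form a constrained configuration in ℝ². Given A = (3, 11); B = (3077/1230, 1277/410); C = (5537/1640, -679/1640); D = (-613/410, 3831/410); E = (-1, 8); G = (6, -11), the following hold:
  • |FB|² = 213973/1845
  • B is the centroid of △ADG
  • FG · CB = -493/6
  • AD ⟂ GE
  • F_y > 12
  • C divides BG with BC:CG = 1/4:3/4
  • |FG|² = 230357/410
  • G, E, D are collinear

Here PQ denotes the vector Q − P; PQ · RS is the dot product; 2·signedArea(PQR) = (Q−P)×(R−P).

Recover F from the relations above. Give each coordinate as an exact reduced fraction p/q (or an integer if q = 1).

F = (3073/410, 5189/410)

1. F_x = 3073/410  [line 4303/4920·x + -5787/1640·y + 187471/4920 = 0 ∩ |FG|² = 230357/410]
2. F_y = 5189/410  [line 4303/4920·x + -5787/1640·y + 187471/4920 = 0 ∩ |FG|² = 230357/410]
   → F = (3073/410, 5189/410)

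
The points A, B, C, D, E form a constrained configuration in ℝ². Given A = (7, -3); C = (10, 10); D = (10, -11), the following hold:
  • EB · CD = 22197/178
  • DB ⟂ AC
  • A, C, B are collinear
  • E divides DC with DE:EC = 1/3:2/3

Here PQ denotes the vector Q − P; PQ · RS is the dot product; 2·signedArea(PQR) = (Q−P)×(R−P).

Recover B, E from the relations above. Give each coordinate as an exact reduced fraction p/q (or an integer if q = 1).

B = (961/178, -1769/178)
E = (10, -4)

1. B_x = 961/178  [A, C, B are collinear ∩ DB ⟂ AC]
2. B_y = -1769/178  [A, C, B are collinear ∩ DB ⟂ AC]
   → B = (961/178, -1769/178)
3. E_x = 10  [E divides DC with DE:EC = 1/3:2/3]
4. E_y = -4  [E divides DC with DE:EC = 1/3:2/3]
   → E = (10, -4)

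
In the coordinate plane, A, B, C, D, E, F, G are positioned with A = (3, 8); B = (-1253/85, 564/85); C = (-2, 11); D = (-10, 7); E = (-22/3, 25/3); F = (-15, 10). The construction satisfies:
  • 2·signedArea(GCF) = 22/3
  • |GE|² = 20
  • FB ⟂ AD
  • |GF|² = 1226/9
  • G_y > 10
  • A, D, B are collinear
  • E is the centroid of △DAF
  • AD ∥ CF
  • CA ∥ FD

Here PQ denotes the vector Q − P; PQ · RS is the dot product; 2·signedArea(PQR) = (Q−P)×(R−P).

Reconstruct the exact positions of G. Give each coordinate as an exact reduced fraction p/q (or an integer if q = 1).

G = (-10/3, 31/3)

1. G_x = -10/3  [line 1·x + -13·y + 413/3 = 0 ∩ |GE|² = 20]
2. G_y = 31/3  [line 1·x + -13·y + 413/3 = 0 ∩ |GE|² = 20]
   → G = (-10/3, 31/3)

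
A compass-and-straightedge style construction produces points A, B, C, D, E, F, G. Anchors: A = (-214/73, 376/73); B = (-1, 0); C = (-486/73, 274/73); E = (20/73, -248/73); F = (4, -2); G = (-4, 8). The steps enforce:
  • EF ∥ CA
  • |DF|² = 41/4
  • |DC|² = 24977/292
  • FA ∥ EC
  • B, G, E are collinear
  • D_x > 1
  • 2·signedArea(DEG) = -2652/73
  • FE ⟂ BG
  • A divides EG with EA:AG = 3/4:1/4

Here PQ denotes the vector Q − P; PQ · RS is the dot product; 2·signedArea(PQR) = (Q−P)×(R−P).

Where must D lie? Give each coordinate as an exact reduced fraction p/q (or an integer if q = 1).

1. D_x = 2  [line -832/73·x + -312/73·y + 1820/73 = 0 ∩ |DC|² = 24977/292]
2. D_y = 1/2  [line -832/73·x + -312/73·y + 1820/73 = 0 ∩ |DC|² = 24977/292]
   → D = (2, 1/2)

D = (2, 1/2)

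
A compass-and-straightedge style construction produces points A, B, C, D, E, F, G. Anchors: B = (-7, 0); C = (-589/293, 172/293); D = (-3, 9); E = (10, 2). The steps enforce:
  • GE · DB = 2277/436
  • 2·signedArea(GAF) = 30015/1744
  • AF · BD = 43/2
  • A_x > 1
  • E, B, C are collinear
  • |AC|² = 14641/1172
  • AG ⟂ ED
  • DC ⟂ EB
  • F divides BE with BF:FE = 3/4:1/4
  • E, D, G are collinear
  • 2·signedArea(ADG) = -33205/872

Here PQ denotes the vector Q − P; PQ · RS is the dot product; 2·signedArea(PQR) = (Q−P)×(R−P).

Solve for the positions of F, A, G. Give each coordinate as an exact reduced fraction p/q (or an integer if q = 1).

1. F_x = 23/4  [F divides BE with BF:FE = 3/4:1/4]
2. F_y = 3/2  [F divides BE with BF:FE = 3/4:1/4]
   → F = (23/4, 3/2)
3. A_x = 3/2  [line -4·x + -9·y + 15 = 0 ∩ |AC|² = 14641/1172]
4. A_y = 1  [line -4·x + -9·y + 15 = 0 ∩ |AC|² = 14641/1172]
   → A = (3/2, 1)
5. G_x = 1669/436  [2·signedArea(ADG) = -33205/872 ∩ E, D, G are collinear]
6. G_y = 2321/436  [2·signedArea(ADG) = -33205/872 ∩ E, D, G are collinear]
   → G = (1669/436, 2321/436)

A = (3/2, 1)
F = (23/4, 3/2)
G = (1669/436, 2321/436)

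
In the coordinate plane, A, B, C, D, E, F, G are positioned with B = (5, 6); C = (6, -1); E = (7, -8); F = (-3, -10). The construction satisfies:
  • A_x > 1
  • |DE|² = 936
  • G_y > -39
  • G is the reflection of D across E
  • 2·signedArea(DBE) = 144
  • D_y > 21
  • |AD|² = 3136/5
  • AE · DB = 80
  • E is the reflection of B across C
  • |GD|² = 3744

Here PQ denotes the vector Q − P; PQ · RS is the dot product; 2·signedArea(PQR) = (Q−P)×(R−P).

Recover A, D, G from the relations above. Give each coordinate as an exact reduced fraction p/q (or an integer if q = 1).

A = (9/5, -2/5)
D = (13, 22)
G = (1, -38)

1. D_x = 13  [line 14·x + 2·y + -226 = 0 ∩ |DE|² = 936]
2. D_y = 22  [line 14·x + 2·y + -226 = 0 ∩ |DE|² = 936]
   → D = (13, 22)
3. G_x = 1  [G is the reflection of D across E]
4. G_y = -38  [G is the reflection of D across E]
   → G = (1, -38)
5. A_x = 9/5  [line 8·x + 16·y + -8 = 0 ∩ |AD|² = 3136/5]
6. A_y = -2/5  [line 8·x + 16·y + -8 = 0 ∩ |AD|² = 3136/5]
   → A = (9/5, -2/5)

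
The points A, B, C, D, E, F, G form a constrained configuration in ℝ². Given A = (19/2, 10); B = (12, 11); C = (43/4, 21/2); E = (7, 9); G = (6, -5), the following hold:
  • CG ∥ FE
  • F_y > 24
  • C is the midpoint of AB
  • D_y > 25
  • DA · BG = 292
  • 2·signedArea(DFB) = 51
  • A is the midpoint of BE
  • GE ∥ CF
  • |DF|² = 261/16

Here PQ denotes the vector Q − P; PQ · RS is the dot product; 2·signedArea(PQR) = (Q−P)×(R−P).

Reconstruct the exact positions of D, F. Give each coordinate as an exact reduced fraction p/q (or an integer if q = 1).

D = (31/2, 26)
F = (47/4, 49/2)

1. F_x = 47/4  [CG ∥ FE ∩ GE ∥ CF]
2. F_y = 49/2  [CG ∥ FE ∩ GE ∥ CF]
   → F = (47/4, 49/2)
3. D_x = 31/2  [2·signedArea(DFB) = 51 ∩ DA · BG = 292]
4. D_y = 26  [2·signedArea(DFB) = 51 ∩ DA · BG = 292]
   → D = (31/2, 26)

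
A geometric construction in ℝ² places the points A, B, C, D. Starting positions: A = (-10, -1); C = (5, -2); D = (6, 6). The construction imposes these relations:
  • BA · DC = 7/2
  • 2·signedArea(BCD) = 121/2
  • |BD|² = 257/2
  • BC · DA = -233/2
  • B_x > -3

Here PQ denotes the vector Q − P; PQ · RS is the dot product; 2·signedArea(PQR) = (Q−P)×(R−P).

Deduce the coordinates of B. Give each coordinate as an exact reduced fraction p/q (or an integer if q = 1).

B = (-5/2, -3/2)

1. B_x = -5/2  [BA · DC = 7/2 ∩ 2·signedArea(BCD) = 121/2]
2. B_y = -3/2  [BA · DC = 7/2 ∩ 2·signedArea(BCD) = 121/2]
   → B = (-5/2, -3/2)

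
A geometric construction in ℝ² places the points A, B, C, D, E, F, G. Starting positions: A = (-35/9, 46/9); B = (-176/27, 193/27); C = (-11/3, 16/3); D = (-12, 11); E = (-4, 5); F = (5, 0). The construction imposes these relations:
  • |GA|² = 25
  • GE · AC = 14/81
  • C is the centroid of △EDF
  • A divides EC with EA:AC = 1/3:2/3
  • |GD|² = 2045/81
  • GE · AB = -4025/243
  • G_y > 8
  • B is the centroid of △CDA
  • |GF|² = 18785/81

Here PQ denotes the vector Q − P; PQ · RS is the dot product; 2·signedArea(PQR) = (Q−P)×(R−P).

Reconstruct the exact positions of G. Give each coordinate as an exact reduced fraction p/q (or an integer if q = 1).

1. G_x = -71/9  [GE · AC = 14/81 ∩ GE · AB = -4025/243]
2. G_y = 73/9  [GE · AC = 14/81 ∩ GE · AB = -4025/243]
   → G = (-71/9, 73/9)

G = (-71/9, 73/9)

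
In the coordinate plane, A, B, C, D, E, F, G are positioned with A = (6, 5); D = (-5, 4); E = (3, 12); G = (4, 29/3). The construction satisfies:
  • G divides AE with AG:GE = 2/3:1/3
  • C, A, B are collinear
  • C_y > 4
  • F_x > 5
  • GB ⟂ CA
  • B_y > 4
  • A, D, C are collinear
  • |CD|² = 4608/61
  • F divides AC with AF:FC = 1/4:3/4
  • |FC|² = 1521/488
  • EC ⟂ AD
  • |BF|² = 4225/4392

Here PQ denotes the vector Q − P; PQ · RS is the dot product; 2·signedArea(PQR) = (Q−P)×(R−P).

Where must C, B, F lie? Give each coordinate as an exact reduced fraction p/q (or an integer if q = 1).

1. C_x = 223/61  [A, D, C are collinear ∩ EC ⟂ AD]
2. C_y = 292/61  [A, D, C are collinear ∩ EC ⟂ AD]
   → C = (223/61, 292/61)
3. B_x = 812/183  [C, A, B are collinear ∩ GB ⟂ CA]
4. B_y = 889/183  [C, A, B are collinear ∩ GB ⟂ CA]
   → B = (812/183, 889/183)
5. F_x = 1321/244  [F divides AC with AF:FC = 1/4:3/4]
6. F_y = 1207/244  [F divides AC with AF:FC = 1/4:3/4]
   → F = (1321/244, 1207/244)

B = (812/183, 889/183)
C = (223/61, 292/61)
F = (1321/244, 1207/244)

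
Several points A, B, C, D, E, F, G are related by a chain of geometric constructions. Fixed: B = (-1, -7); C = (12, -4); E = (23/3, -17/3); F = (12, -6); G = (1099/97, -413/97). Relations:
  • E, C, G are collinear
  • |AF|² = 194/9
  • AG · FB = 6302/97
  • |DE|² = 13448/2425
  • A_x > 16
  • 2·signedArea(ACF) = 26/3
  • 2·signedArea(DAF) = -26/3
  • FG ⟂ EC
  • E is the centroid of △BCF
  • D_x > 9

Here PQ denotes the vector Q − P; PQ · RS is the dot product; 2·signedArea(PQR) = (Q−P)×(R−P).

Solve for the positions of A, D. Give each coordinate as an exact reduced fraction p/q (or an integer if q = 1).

A = (49/3, -13/3)
D = (14353/1455, -1403/291)

1. A_x = 49/3  [2·signedArea(ACF) = 26/3 ∩ AG · FB = 6302/97]
2. A_y = -13/3  [2·signedArea(ACF) = 26/3 ∩ AG · FB = 6302/97]
   → A = (49/3, -13/3)
3. D_x = 14353/1455  [line 5/3·x + -13/3·y + -112/3 = 0 ∩ |DE|² = 13448/2425]
4. D_y = -1403/291  [line 5/3·x + -13/3·y + -112/3 = 0 ∩ |DE|² = 13448/2425]
   → D = (14353/1455, -1403/291)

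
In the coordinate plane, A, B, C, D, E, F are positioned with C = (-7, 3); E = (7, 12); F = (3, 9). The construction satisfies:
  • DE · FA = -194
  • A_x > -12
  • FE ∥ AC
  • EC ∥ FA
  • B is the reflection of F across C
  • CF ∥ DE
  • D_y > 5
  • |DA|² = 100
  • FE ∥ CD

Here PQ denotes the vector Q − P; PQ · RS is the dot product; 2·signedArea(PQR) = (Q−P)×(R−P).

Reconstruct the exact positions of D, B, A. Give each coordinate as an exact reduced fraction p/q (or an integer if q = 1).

A = (-11, 0)
B = (-17, -3)
D = (-3, 6)

1. D_x = -3  [CF ∥ DE ∩ FE ∥ CD]
2. D_y = 6  [CF ∥ DE ∩ FE ∥ CD]
   → D = (-3, 6)
3. B_x = -17  [B is the reflection of F across C]
4. B_y = -3  [B is the reflection of F across C]
   → B = (-17, -3)
5. A_x = -11  [FE ∥ AC ∩ EC ∥ FA]
6. A_y = 0  [FE ∥ AC ∩ EC ∥ FA]
   → A = (-11, 0)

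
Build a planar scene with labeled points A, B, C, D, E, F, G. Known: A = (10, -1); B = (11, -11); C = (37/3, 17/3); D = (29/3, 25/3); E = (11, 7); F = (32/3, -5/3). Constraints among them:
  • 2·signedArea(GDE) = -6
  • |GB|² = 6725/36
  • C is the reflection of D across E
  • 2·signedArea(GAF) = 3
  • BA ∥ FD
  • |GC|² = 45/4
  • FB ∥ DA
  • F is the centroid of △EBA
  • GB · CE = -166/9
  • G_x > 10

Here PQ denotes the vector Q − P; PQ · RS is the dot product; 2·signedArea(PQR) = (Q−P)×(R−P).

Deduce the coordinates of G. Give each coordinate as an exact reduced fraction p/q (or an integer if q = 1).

G = (65/6, 8/3)

1. G_x = 65/6  [2·signedArea(GAF) = 3 ∩ GB · CE = -166/9]
2. G_y = 8/3  [2·signedArea(GAF) = 3 ∩ GB · CE = -166/9]
   → G = (65/6, 8/3)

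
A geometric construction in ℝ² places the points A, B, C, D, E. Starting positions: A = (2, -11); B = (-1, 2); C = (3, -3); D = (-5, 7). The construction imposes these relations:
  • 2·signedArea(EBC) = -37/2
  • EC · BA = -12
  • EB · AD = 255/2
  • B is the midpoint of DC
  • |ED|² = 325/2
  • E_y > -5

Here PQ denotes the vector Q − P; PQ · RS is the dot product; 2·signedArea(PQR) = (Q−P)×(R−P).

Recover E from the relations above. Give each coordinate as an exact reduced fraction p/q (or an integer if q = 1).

E = (1/2, -9/2)

1. E_x = 1/2  [EC · BA = -12 ∩ EB · AD = 255/2]
2. E_y = -9/2  [EC · BA = -12 ∩ EB · AD = 255/2]
   → E = (1/2, -9/2)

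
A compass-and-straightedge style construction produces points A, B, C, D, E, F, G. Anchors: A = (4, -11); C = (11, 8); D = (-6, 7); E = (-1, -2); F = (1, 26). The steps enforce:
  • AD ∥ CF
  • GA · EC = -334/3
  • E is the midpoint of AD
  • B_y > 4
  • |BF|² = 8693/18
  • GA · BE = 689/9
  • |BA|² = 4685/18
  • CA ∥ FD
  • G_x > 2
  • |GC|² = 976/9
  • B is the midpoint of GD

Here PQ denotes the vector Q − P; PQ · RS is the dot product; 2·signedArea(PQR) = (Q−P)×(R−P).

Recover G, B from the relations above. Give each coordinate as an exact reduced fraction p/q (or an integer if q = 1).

B = (-3/2, 25/6)
G = (3, 4/3)

1. G_x = 3  [line -12·x + -10·y + 148/3 = 0 ∩ |GC|² = 976/9]
2. G_y = 4/3  [line -12·x + -10·y + 148/3 = 0 ∩ |GC|² = 976/9]
   → G = (3, 4/3)
3. B_x = -3/2  [GA · BE = 689/9 ∩ B is the midpoint of GD]
4. B_y = 25/6  [GA · BE = 689/9 ∩ B is the midpoint of GD]
   → B = (-3/2, 25/6)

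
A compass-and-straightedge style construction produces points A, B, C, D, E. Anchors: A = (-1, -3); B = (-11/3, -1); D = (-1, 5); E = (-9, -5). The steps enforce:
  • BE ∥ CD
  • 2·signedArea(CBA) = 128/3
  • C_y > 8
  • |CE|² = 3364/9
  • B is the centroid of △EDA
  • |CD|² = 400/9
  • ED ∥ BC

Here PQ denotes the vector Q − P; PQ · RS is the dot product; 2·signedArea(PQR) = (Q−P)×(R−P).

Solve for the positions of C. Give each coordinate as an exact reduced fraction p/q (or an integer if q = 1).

1. C_x = 13/3  [BE ∥ CD ∩ ED ∥ BC]
2. C_y = 9  [BE ∥ CD ∩ ED ∥ BC]
   → C = (13/3, 9)

C = (13/3, 9)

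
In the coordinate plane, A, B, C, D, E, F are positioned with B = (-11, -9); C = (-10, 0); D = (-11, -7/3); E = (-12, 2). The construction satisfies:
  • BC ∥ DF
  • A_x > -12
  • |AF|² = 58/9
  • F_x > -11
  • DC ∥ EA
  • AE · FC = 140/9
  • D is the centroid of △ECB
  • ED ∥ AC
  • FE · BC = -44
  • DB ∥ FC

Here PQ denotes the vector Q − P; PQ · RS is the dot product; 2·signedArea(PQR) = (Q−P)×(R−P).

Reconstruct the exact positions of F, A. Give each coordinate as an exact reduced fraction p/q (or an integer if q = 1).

A = (-11, 13/3)
F = (-10, 20/3)

1. F_x = -10  [DB ∥ FC ∩ BC ∥ DF]
2. F_y = 20/3  [DB ∥ FC ∩ BC ∥ DF]
   → F = (-10, 20/3)
3. A_x = -11  [ED ∥ AC ∩ DC ∥ EA]
4. A_y = 13/3  [ED ∥ AC ∩ DC ∥ EA]
   → A = (-11, 13/3)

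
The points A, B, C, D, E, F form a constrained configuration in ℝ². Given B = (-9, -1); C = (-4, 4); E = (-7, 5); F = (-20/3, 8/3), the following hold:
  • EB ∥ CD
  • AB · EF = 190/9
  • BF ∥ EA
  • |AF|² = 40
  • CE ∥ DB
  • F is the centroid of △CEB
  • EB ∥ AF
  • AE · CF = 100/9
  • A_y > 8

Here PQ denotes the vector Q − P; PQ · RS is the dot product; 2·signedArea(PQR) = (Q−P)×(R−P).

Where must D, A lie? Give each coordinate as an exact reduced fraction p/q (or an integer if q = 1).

1. D_x = -6  [CE ∥ DB ∩ EB ∥ CD]
2. D_y = -2  [CE ∥ DB ∩ EB ∥ CD]
   → D = (-6, -2)
3. A_x = -14/3  [EB ∥ AF ∩ BF ∥ EA]
4. A_y = 26/3  [EB ∥ AF ∩ BF ∥ EA]
   → A = (-14/3, 26/3)

A = (-14/3, 26/3)
D = (-6, -2)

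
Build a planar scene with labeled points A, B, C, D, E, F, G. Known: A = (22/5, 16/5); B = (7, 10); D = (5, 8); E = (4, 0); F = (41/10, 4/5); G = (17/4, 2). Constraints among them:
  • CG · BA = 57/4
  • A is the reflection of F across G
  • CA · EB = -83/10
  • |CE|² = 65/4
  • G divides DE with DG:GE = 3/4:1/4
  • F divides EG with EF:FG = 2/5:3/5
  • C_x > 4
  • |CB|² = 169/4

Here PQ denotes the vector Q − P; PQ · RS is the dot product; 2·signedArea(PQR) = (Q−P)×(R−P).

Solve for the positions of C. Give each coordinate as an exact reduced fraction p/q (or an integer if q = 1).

C = (9/2, 4)

1. C_x = 9/2  [CG · BA = 57/4 ∩ CA · EB = -83/10]
2. C_y = 4  [CG · BA = 57/4 ∩ CA · EB = -83/10]
   → C = (9/2, 4)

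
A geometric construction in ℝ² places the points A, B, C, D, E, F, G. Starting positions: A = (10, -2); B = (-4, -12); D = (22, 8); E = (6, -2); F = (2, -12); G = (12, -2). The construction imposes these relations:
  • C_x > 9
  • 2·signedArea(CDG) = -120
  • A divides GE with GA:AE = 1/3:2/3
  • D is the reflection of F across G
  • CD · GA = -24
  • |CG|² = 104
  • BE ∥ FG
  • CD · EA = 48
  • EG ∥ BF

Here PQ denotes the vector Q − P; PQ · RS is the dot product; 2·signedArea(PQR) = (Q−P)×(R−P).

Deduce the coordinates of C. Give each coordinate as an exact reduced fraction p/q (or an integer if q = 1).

C = (10, 8)

1. C_x = 10  [CD · GA = -24 ∩ 2·signedArea(CDG) = -120]
2. C_y = 8  [CD · GA = -24 ∩ 2·signedArea(CDG) = -120]
   → C = (10, 8)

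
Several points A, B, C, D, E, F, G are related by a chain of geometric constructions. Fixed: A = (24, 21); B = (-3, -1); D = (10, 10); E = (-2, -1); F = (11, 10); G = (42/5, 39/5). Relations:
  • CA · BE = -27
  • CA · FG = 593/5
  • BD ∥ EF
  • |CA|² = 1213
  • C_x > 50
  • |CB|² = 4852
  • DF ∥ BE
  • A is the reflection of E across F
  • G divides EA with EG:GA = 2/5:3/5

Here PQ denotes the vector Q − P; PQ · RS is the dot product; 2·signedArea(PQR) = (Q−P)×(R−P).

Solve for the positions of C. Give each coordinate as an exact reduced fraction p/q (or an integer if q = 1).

C = (51, 43)

1. C_x = 51  [CA · FG = 593/5 ∩ CA · BE = -27]
2. C_y = 43  [CA · FG = 593/5 ∩ CA · BE = -27]
   → C = (51, 43)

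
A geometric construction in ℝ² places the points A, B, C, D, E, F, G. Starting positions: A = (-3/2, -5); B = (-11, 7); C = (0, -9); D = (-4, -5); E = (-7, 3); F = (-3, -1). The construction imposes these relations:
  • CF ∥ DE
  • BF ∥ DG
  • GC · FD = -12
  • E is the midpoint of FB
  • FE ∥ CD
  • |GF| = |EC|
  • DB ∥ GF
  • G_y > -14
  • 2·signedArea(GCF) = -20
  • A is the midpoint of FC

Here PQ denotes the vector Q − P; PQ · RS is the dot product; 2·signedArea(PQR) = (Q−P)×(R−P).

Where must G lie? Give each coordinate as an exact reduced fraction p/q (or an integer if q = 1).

1. G_x = 4  [DB ∥ GF ∩ BF ∥ DG]
2. G_y = -13  [DB ∥ GF ∩ BF ∥ DG]
   → G = (4, -13)

G = (4, -13)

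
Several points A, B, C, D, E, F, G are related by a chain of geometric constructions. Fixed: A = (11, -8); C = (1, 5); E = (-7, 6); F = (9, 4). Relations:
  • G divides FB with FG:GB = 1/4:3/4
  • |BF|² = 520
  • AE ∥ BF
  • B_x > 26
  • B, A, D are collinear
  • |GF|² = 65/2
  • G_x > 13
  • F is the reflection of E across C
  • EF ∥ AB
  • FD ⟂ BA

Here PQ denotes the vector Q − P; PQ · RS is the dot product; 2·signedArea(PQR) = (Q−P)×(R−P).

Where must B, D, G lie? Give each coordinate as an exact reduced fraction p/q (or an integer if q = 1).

B = (27, -10)
D = (491/65, -492/65)
G = (27/2, 1/2)

1. B_x = 27  [AE ∥ BF ∩ EF ∥ AB]
2. B_y = -10  [AE ∥ BF ∩ EF ∥ AB]
   → B = (27, -10)
3. D_x = 491/65  [B, A, D are collinear ∩ FD ⟂ BA]
4. D_y = -492/65  [B, A, D are collinear ∩ FD ⟂ BA]
   → D = (491/65, -492/65)
5. G_x = 27/2  [G divides FB with FG:GB = 1/4:3/4]
6. G_y = 1/2  [G divides FB with FG:GB = 1/4:3/4]
   → G = (27/2, 1/2)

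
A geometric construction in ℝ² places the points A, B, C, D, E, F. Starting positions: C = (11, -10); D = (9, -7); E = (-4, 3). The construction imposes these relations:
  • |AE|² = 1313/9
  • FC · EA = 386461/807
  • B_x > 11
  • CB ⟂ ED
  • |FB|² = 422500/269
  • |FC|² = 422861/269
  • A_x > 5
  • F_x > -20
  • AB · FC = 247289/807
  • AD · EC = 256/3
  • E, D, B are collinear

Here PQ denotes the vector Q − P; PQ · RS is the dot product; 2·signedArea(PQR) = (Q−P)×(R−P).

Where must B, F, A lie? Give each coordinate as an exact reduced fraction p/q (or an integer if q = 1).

1. B_x = 3149/269  [E, D, B are collinear ∩ CB ⟂ ED]
2. B_y = -2443/269  [E, D, B are collinear ∩ CB ⟂ ED]
   → B = (3149/269, -2443/269)
3. A_x = 16/3  [line -15·x + 13·y + 422/3 = 0 ∩ |AE|² = 1313/9]
4. A_y = -14/3  [line -15·x + 13·y + 422/3 = 0 ∩ |AE|² = 1313/9]
   → A = (16/3, -14/3)
5. F_x = -5301/269  [FC · EA = 386461/807 ∩ AB · FC = 247289/807]
6. F_y = 4057/269  [FC · EA = 386461/807 ∩ AB · FC = 247289/807]
   → F = (-5301/269, 4057/269)

A = (16/3, -14/3)
B = (3149/269, -2443/269)
F = (-5301/269, 4057/269)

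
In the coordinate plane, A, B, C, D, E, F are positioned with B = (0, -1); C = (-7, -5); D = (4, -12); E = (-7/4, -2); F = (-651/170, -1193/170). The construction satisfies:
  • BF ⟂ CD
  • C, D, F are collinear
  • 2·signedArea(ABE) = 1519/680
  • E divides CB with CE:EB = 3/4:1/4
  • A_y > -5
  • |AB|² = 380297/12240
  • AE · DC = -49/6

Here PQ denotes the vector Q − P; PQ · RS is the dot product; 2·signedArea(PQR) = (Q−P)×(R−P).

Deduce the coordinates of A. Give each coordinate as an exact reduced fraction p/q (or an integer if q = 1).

1. A_x = -4277/1020  [2·signedArea(ABE) = 1519/680 ∩ AE · DC = -49/6]
2. A_y = -2383/510  [2·signedArea(ABE) = 1519/680 ∩ AE · DC = -49/6]
   → A = (-4277/1020, -2383/510)

A = (-4277/1020, -2383/510)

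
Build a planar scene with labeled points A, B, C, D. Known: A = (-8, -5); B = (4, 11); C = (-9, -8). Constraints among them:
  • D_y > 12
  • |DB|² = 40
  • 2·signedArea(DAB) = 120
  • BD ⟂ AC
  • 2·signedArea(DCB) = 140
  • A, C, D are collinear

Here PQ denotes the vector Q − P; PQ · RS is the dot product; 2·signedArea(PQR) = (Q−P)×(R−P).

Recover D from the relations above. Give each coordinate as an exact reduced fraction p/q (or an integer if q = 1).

1. D_x = -2  [A, C, D are collinear ∩ BD ⟂ AC]
2. D_y = 13  [A, C, D are collinear ∩ BD ⟂ AC]
   → D = (-2, 13)

D = (-2, 13)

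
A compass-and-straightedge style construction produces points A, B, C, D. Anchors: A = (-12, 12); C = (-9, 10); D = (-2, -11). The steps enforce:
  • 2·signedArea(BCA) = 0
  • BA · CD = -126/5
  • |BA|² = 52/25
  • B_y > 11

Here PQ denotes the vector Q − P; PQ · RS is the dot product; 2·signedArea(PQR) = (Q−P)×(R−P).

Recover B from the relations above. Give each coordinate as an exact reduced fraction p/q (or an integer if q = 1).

B = (-54/5, 56/5)

1. B_x = -54/5  [2·signedArea(BCA) = 0 ∩ BA · CD = -126/5]
2. B_y = 56/5  [2·signedArea(BCA) = 0 ∩ BA · CD = -126/5]
   → B = (-54/5, 56/5)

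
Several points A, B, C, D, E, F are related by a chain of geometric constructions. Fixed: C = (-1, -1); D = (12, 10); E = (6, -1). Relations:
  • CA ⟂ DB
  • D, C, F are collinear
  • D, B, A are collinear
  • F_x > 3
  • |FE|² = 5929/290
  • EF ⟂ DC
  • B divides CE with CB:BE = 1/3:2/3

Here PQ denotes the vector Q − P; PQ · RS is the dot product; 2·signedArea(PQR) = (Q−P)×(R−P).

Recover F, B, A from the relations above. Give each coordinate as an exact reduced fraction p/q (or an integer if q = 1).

A = (428/2113, -4577/2113)
B = (4/3, -1)
F = (893/290, 711/290)

1. F_x = 893/290  [D, C, F are collinear ∩ EF ⟂ DC]
2. F_y = 711/290  [D, C, F are collinear ∩ EF ⟂ DC]
   → F = (893/290, 711/290)
3. B_x = 4/3  [B divides CE with CB:BE = 1/3:2/3]
4. B_y = -1  [B divides CE with CB:BE = 1/3:2/3]
   → B = (4/3, -1)
5. A_x = 428/2113  [D, B, A are collinear ∩ CA ⟂ DB]
6. A_y = -4577/2113  [D, B, A are collinear ∩ CA ⟂ DB]
   → A = (428/2113, -4577/2113)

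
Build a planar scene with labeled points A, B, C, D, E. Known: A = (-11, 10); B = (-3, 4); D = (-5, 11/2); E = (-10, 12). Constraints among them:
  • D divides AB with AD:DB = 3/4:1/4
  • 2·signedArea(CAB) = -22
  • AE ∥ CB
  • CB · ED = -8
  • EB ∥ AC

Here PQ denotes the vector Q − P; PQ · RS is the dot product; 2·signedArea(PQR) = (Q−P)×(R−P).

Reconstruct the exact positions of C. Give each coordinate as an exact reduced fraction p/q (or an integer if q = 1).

1. C_x = -4  [AE ∥ CB ∩ EB ∥ AC]
2. C_y = 2  [AE ∥ CB ∩ EB ∥ AC]
   → C = (-4, 2)

C = (-4, 2)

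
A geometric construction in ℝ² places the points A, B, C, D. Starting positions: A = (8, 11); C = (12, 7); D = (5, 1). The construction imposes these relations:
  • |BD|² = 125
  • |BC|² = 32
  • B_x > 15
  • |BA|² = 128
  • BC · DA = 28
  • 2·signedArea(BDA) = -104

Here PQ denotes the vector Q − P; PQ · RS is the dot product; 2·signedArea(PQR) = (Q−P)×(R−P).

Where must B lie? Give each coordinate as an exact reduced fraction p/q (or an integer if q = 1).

1. B_x = 16  [2·signedArea(BDA) = -104 ∩ BC · DA = 28]
2. B_y = 3  [2·signedArea(BDA) = -104 ∩ BC · DA = 28]
   → B = (16, 3)

B = (16, 3)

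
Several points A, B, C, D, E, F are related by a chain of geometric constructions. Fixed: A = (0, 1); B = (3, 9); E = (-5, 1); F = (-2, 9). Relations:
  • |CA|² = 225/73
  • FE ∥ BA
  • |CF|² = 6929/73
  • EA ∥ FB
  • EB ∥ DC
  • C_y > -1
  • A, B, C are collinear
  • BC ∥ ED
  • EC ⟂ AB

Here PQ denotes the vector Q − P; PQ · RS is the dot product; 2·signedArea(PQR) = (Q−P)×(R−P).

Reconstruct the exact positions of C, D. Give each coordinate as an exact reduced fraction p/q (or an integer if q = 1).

1. C_x = -45/73  [A, B, C are collinear ∩ EC ⟂ AB]
2. C_y = -47/73  [A, B, C are collinear ∩ EC ⟂ AB]
   → C = (-45/73, -47/73)
3. D_x = -629/73  [EB ∥ DC ∩ BC ∥ ED]
4. D_y = -631/73  [EB ∥ DC ∩ BC ∥ ED]
   → D = (-629/73, -631/73)

C = (-45/73, -47/73)
D = (-629/73, -631/73)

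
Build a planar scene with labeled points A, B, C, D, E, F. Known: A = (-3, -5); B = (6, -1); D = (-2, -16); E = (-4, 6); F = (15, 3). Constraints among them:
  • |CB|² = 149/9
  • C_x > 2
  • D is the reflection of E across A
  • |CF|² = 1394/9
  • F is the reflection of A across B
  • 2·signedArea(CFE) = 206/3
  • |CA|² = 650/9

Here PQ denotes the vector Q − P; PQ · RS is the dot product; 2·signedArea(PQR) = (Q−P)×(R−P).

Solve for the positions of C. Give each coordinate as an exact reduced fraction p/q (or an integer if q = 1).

1. C_x = 8/3  [line -3·x + -19·y + 100/3 = 0 ∩ |CA|² = 650/9]
2. C_y = 4/3  [line -3·x + -19·y + 100/3 = 0 ∩ |CA|² = 650/9]
   → C = (8/3, 4/3)

C = (8/3, 4/3)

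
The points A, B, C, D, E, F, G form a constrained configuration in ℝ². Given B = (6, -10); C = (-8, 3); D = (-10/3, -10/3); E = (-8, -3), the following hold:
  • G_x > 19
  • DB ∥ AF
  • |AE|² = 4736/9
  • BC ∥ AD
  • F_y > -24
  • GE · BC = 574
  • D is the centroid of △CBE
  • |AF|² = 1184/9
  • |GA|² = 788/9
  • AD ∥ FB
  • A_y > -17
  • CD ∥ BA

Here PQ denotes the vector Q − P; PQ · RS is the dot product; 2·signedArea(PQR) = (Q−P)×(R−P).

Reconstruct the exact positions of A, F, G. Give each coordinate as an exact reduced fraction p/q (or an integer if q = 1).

A = (32/3, -49/3)
F = (20, -23)
G = (20, -17)

1. A_x = 32/3  [BC ∥ AD ∩ CD ∥ BA]
2. A_y = -49/3  [BC ∥ AD ∩ CD ∥ BA]
   → A = (32/3, -49/3)
3. F_x = 20  [AD ∥ FB ∩ DB ∥ AF]
4. F_y = -23  [AD ∥ FB ∩ DB ∥ AF]
   → F = (20, -23)
5. G_x = 20  [line 14·x + -13·y + -501 = 0 ∩ |GA|² = 788/9]
6. G_y = -17  [line 14·x + -13·y + -501 = 0 ∩ |GA|² = 788/9]
   → G = (20, -17)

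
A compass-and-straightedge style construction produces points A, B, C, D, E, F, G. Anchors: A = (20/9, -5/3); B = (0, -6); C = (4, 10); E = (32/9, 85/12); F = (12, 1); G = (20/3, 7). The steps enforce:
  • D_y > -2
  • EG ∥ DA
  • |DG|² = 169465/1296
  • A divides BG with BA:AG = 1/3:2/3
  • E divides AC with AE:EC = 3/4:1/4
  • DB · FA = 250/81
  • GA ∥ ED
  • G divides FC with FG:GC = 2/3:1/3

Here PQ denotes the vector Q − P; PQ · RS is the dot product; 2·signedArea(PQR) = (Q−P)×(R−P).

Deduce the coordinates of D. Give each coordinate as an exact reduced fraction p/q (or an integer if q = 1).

1. D_x = -8/9  [EG ∥ DA ∩ GA ∥ ED]
2. D_y = -19/12  [EG ∥ DA ∩ GA ∥ ED]
   → D = (-8/9, -19/12)

D = (-8/9, -19/12)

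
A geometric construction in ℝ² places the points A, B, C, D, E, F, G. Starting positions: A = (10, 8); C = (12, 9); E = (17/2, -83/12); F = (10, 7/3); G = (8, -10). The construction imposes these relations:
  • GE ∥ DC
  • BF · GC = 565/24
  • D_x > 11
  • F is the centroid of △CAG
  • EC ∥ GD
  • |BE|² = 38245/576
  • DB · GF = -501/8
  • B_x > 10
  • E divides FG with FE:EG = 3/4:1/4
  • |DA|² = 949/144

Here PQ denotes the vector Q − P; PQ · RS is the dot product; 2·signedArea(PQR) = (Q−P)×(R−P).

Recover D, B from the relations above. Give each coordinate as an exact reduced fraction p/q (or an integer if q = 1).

B = (41/4, 25/24)
D = (23/2, 71/12)

1. D_x = 23/2  [GE ∥ DC ∩ EC ∥ GD]
2. D_y = 71/12  [GE ∥ DC ∩ EC ∥ GD]
   → D = (23/2, 71/12)
3. B_x = 41/4  [BF · GC = 565/24 ∩ DB · GF = -501/8]
4. B_y = 25/24  [BF · GC = 565/24 ∩ DB · GF = -501/8]
   → B = (41/4, 25/24)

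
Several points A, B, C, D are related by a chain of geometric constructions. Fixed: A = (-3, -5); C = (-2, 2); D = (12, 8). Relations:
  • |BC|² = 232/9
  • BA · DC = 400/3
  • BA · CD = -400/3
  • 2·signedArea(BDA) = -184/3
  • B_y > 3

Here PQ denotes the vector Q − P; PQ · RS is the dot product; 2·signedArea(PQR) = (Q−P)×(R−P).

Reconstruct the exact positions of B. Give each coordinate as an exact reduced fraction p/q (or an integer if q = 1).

B = (8/3, 4)

1. B_x = 8/3  [2·signedArea(BDA) = -184/3 ∩ BA · DC = 400/3]
2. B_y = 4  [2·signedArea(BDA) = -184/3 ∩ BA · DC = 400/3]
   → B = (8/3, 4)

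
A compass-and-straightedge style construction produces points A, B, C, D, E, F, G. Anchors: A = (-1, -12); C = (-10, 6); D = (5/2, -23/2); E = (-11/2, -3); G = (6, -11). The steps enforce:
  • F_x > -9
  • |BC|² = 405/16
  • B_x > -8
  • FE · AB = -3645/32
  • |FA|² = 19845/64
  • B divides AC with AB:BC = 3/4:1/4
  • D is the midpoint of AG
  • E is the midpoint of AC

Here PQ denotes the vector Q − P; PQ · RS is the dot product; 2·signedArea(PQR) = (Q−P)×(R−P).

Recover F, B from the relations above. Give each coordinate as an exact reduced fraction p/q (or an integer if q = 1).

1. B_x = -31/4  [B divides AC with AB:BC = 3/4:1/4]
2. B_y = 3/2  [B divides AC with AB:BC = 3/4:1/4]
   → B = (-31/4, 3/2)
3. F_x = -71/8  [line 27/4·x + -27/2·y + 3537/32 = 0 ∩ |FA|² = 19845/64]
4. F_y = 15/4  [line 27/4·x + -27/2·y + 3537/32 = 0 ∩ |FA|² = 19845/64]
   → F = (-71/8, 15/4)

B = (-31/4, 3/2)
F = (-71/8, 15/4)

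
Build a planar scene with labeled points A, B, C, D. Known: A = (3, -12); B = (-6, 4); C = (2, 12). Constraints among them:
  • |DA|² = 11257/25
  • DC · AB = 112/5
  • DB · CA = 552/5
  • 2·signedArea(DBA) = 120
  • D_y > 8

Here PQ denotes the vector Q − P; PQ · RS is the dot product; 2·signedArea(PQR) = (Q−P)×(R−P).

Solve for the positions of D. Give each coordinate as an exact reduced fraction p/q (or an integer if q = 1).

D = (-6/5, 44/5)

1. D_x = -6/5  [2·signedArea(DBA) = 120 ∩ DB · CA = 552/5]
2. D_y = 44/5  [2·signedArea(DBA) = 120 ∩ DB · CA = 552/5]
   → D = (-6/5, 44/5)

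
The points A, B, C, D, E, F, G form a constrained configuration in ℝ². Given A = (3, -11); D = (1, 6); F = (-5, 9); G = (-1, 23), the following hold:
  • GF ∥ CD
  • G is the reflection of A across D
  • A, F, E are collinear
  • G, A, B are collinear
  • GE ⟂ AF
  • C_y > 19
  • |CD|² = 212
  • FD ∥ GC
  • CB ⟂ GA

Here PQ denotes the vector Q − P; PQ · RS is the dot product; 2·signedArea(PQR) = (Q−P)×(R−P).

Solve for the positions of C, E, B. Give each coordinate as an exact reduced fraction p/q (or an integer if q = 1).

1. C_x = 5  [GF ∥ CD ∩ FD ∥ GC]
2. C_y = 20  [GF ∥ CD ∩ FD ∥ GC]
   → C = (5, 20)
3. E_x = -269/29  [A, F, E are collinear ∩ GE ⟂ AF]
4. E_y = 571/29  [A, F, E are collinear ∩ GE ⟂ AF]
   → E = (-269/29, 571/29)
5. B_x = -167/293  [G, A, B are collinear ∩ CB ⟂ GA]
6. B_y = 5668/293  [G, A, B are collinear ∩ CB ⟂ GA]
   → B = (-167/293, 5668/293)

B = (-167/293, 5668/293)
C = (5, 20)
E = (-269/29, 571/29)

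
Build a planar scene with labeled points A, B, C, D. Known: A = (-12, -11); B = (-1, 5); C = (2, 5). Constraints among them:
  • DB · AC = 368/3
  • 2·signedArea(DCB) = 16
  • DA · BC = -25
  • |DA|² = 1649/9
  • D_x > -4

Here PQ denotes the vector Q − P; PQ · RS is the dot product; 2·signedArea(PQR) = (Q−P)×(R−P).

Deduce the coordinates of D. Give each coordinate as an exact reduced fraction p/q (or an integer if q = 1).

D = (-11/3, -1/3)

1. D_x = -11/3  [2·signedArea(DCB) = 16 ∩ DB · AC = 368/3]
2. D_y = -1/3  [2·signedArea(DCB) = 16 ∩ DB · AC = 368/3]
   → D = (-11/3, -1/3)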